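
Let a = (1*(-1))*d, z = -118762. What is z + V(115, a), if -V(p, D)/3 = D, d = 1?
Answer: -118759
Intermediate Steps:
a = -1 (a = (1*(-1))*1 = -1*1 = -1)
V(p, D) = -3*D
z + V(115, a) = -118762 - 3*(-1) = -118762 + 3 = -118759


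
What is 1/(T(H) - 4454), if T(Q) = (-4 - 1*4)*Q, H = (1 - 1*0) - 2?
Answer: -1/4446 ≈ -0.00022492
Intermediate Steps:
H = -1 (H = (1 + 0) - 2 = 1 - 2 = -1)
T(Q) = -8*Q (T(Q) = (-4 - 4)*Q = -8*Q)
1/(T(H) - 4454) = 1/(-8*(-1) - 4454) = 1/(8 - 4454) = 1/(-4446) = -1/4446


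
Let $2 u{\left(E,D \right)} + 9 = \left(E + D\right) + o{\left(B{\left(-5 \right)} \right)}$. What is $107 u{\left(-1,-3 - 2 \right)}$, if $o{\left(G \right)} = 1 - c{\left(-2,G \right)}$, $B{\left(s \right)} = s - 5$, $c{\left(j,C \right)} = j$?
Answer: $-642$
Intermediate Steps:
$B{\left(s \right)} = -5 + s$ ($B{\left(s \right)} = s - 5 = -5 + s$)
$o{\left(G \right)} = 3$ ($o{\left(G \right)} = 1 - -2 = 1 + 2 = 3$)
$u{\left(E,D \right)} = -3 + \frac{D}{2} + \frac{E}{2}$ ($u{\left(E,D \right)} = - \frac{9}{2} + \frac{\left(E + D\right) + 3}{2} = - \frac{9}{2} + \frac{\left(D + E\right) + 3}{2} = - \frac{9}{2} + \frac{3 + D + E}{2} = - \frac{9}{2} + \left(\frac{3}{2} + \frac{D}{2} + \frac{E}{2}\right) = -3 + \frac{D}{2} + \frac{E}{2}$)
$107 u{\left(-1,-3 - 2 \right)} = 107 \left(-3 + \frac{-3 - 2}{2} + \frac{1}{2} \left(-1\right)\right) = 107 \left(-3 + \frac{1}{2} \left(-5\right) - \frac{1}{2}\right) = 107 \left(-3 - \frac{5}{2} - \frac{1}{2}\right) = 107 \left(-6\right) = -642$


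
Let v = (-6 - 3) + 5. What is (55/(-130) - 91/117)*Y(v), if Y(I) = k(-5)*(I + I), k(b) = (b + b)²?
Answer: 112400/117 ≈ 960.68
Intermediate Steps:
v = -4 (v = -9 + 5 = -4)
k(b) = 4*b² (k(b) = (2*b)² = 4*b²)
Y(I) = 200*I (Y(I) = (4*(-5)²)*(I + I) = (4*25)*(2*I) = 100*(2*I) = 200*I)
(55/(-130) - 91/117)*Y(v) = (55/(-130) - 91/117)*(200*(-4)) = (55*(-1/130) - 91*1/117)*(-800) = (-11/26 - 7/9)*(-800) = -281/234*(-800) = 112400/117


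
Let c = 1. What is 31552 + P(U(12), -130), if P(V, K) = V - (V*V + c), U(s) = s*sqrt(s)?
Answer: 29823 + 24*sqrt(3) ≈ 29865.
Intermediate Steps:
U(s) = s**(3/2)
P(V, K) = -1 + V - V**2 (P(V, K) = V - (V*V + 1) = V - (V**2 + 1) = V - (1 + V**2) = V + (-1 - V**2) = -1 + V - V**2)
31552 + P(U(12), -130) = 31552 + (-1 + 12**(3/2) - (12**(3/2))**2) = 31552 + (-1 + 24*sqrt(3) - (24*sqrt(3))**2) = 31552 + (-1 + 24*sqrt(3) - 1*1728) = 31552 + (-1 + 24*sqrt(3) - 1728) = 31552 + (-1729 + 24*sqrt(3)) = 29823 + 24*sqrt(3)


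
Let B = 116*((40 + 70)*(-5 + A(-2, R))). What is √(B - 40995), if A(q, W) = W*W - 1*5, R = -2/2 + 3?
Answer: I*√117555 ≈ 342.86*I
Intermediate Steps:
R = 2 (R = -2*½ + 3 = -1 + 3 = 2)
A(q, W) = -5 + W² (A(q, W) = W² - 5 = -5 + W²)
B = -76560 (B = 116*((40 + 70)*(-5 + (-5 + 2²))) = 116*(110*(-5 + (-5 + 4))) = 116*(110*(-5 - 1)) = 116*(110*(-6)) = 116*(-660) = -76560)
√(B - 40995) = √(-76560 - 40995) = √(-117555) = I*√117555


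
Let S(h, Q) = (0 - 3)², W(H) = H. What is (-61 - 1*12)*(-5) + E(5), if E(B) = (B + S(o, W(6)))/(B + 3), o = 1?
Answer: 1467/4 ≈ 366.75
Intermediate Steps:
S(h, Q) = 9 (S(h, Q) = (-3)² = 9)
E(B) = (9 + B)/(3 + B) (E(B) = (B + 9)/(B + 3) = (9 + B)/(3 + B))
(-61 - 1*12)*(-5) + E(5) = (-61 - 1*12)*(-5) + (9 + 5)/(3 + 5) = (-61 - 12)*(-5) + 14/8 = -73*(-5) + (⅛)*14 = 365 + 7/4 = 1467/4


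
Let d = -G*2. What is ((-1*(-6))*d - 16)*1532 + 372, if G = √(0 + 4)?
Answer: -60908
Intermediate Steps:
G = 2 (G = √4 = 2)
d = -4 (d = -1*2*2 = -2*2 = -4)
((-1*(-6))*d - 16)*1532 + 372 = (-1*(-6)*(-4) - 16)*1532 + 372 = (6*(-4) - 16)*1532 + 372 = (-24 - 16)*1532 + 372 = -40*1532 + 372 = -61280 + 372 = -60908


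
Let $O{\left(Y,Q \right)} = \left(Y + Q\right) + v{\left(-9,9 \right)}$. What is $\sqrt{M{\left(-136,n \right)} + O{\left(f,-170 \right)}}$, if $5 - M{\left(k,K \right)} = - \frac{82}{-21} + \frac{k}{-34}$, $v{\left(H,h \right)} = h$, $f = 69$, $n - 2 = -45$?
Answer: $\frac{i \sqrt{41853}}{21} \approx 9.7419 i$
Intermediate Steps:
$n = -43$ ($n = 2 - 45 = -43$)
$O{\left(Y,Q \right)} = 9 + Q + Y$ ($O{\left(Y,Q \right)} = \left(Y + Q\right) + 9 = \left(Q + Y\right) + 9 = 9 + Q + Y$)
$M{\left(k,K \right)} = \frac{23}{21} + \frac{k}{34}$ ($M{\left(k,K \right)} = 5 - \left(- \frac{82}{-21} + \frac{k}{-34}\right) = 5 - \left(\left(-82\right) \left(- \frac{1}{21}\right) + k \left(- \frac{1}{34}\right)\right) = 5 - \left(\frac{82}{21} - \frac{k}{34}\right) = 5 + \left(- \frac{82}{21} + \frac{k}{34}\right) = \frac{23}{21} + \frac{k}{34}$)
$\sqrt{M{\left(-136,n \right)} + O{\left(f,-170 \right)}} = \sqrt{\left(\frac{23}{21} + \frac{1}{34} \left(-136\right)\right) + \left(9 - 170 + 69\right)} = \sqrt{\left(\frac{23}{21} - 4\right) - 92} = \sqrt{- \frac{61}{21} - 92} = \sqrt{- \frac{1993}{21}} = \frac{i \sqrt{41853}}{21}$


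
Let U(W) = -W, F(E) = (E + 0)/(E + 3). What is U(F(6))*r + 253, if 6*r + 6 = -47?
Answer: 2330/9 ≈ 258.89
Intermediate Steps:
r = -53/6 (r = -1 + (⅙)*(-47) = -1 - 47/6 = -53/6 ≈ -8.8333)
F(E) = E/(3 + E)
U(F(6))*r + 253 = -6/(3 + 6)*(-53/6) + 253 = -6/9*(-53/6) + 253 = -1*⅔*(-53/6) + 253 = -⅔*(-53/6) + 253 = 53/9 + 253 = 2330/9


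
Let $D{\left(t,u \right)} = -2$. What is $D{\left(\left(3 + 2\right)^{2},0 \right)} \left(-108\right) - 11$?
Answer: $205$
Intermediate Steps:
$D{\left(\left(3 + 2\right)^{2},0 \right)} \left(-108\right) - 11 = \left(-2\right) \left(-108\right) - 11 = 216 - 11 = 205$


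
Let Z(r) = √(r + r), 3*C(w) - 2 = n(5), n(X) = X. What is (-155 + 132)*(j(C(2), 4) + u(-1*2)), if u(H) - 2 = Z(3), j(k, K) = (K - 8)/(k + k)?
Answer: -184/7 - 23*√6 ≈ -82.624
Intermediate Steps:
C(w) = 7/3 (C(w) = ⅔ + (⅓)*5 = ⅔ + 5/3 = 7/3)
j(k, K) = (-8 + K)/(2*k) (j(k, K) = (-8 + K)/((2*k)) = (-8 + K)*(1/(2*k)) = (-8 + K)/(2*k))
Z(r) = √2*√r (Z(r) = √(2*r) = √2*√r)
u(H) = 2 + √6 (u(H) = 2 + √2*√3 = 2 + √6)
(-155 + 132)*(j(C(2), 4) + u(-1*2)) = (-155 + 132)*((-8 + 4)/(2*(7/3)) + (2 + √6)) = -23*((½)*(3/7)*(-4) + (2 + √6)) = -23*(-6/7 + (2 + √6)) = -23*(8/7 + √6) = -184/7 - 23*√6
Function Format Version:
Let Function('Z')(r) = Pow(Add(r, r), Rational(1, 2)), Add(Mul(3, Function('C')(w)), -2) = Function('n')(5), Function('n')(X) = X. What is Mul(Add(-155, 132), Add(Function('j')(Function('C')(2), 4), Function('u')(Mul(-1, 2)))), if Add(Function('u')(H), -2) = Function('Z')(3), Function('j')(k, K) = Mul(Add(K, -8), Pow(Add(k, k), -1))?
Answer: Add(Rational(-184, 7), Mul(-23, Pow(6, Rational(1, 2)))) ≈ -82.624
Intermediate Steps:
Function('C')(w) = Rational(7, 3) (Function('C')(w) = Add(Rational(2, 3), Mul(Rational(1, 3), 5)) = Add(Rational(2, 3), Rational(5, 3)) = Rational(7, 3))
Function('j')(k, K) = Mul(Rational(1, 2), Pow(k, -1), Add(-8, K)) (Function('j')(k, K) = Mul(Add(-8, K), Pow(Mul(2, k), -1)) = Mul(Add(-8, K), Mul(Rational(1, 2), Pow(k, -1))) = Mul(Rational(1, 2), Pow(k, -1), Add(-8, K)))
Function('Z')(r) = Mul(Pow(2, Rational(1, 2)), Pow(r, Rational(1, 2))) (Function('Z')(r) = Pow(Mul(2, r), Rational(1, 2)) = Mul(Pow(2, Rational(1, 2)), Pow(r, Rational(1, 2))))
Function('u')(H) = Add(2, Pow(6, Rational(1, 2))) (Function('u')(H) = Add(2, Mul(Pow(2, Rational(1, 2)), Pow(3, Rational(1, 2)))) = Add(2, Pow(6, Rational(1, 2))))
Mul(Add(-155, 132), Add(Function('j')(Function('C')(2), 4), Function('u')(Mul(-1, 2)))) = Mul(Add(-155, 132), Add(Mul(Rational(1, 2), Pow(Rational(7, 3), -1), Add(-8, 4)), Add(2, Pow(6, Rational(1, 2))))) = Mul(-23, Add(Mul(Rational(1, 2), Rational(3, 7), -4), Add(2, Pow(6, Rational(1, 2))))) = Mul(-23, Add(Rational(-6, 7), Add(2, Pow(6, Rational(1, 2))))) = Mul(-23, Add(Rational(8, 7), Pow(6, Rational(1, 2)))) = Add(Rational(-184, 7), Mul(-23, Pow(6, Rational(1, 2))))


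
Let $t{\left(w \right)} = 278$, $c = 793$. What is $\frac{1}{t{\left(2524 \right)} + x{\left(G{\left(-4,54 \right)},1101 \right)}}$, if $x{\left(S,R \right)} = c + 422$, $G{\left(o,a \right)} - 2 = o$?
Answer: $\frac{1}{1493} \approx 0.00066979$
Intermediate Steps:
$G{\left(o,a \right)} = 2 + o$
$x{\left(S,R \right)} = 1215$ ($x{\left(S,R \right)} = 793 + 422 = 1215$)
$\frac{1}{t{\left(2524 \right)} + x{\left(G{\left(-4,54 \right)},1101 \right)}} = \frac{1}{278 + 1215} = \frac{1}{1493}$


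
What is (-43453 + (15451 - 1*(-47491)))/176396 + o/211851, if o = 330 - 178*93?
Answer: 422305145/12456556332 ≈ 0.033902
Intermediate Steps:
o = -16224 (o = 330 - 16554 = -16224)
(-43453 + (15451 - 1*(-47491)))/176396 + o/211851 = (-43453 + (15451 - 1*(-47491)))/176396 - 16224/211851 = (-43453 + (15451 + 47491))*(1/176396) - 16224*1/211851 = (-43453 + 62942)*(1/176396) - 5408/70617 = 19489*(1/176396) - 5408/70617 = 19489/176396 - 5408/70617 = 422305145/12456556332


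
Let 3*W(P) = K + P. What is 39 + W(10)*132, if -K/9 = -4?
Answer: 2063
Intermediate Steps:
K = 36 (K = -9*(-4) = 36)
W(P) = 12 + P/3 (W(P) = (36 + P)/3 = 12 + P/3)
39 + W(10)*132 = 39 + (12 + (⅓)*10)*132 = 39 + (12 + 10/3)*132 = 39 + (46/3)*132 = 39 + 2024 = 2063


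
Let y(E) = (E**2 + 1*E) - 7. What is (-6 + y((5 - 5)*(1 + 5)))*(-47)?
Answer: 611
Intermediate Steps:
y(E) = -7 + E + E**2 (y(E) = (E**2 + E) - 7 = (E + E**2) - 7 = -7 + E + E**2)
(-6 + y((5 - 5)*(1 + 5)))*(-47) = (-6 + (-7 + (5 - 5)*(1 + 5) + ((5 - 5)*(1 + 5))**2))*(-47) = (-6 + (-7 + 0*6 + (0*6)**2))*(-47) = (-6 + (-7 + 0 + 0**2))*(-47) = (-6 + (-7 + 0 + 0))*(-47) = (-6 - 7)*(-47) = -13*(-47) = 611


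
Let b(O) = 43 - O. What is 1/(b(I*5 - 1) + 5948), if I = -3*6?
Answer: 1/6082 ≈ 0.00016442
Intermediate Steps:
I = -18
1/(b(I*5 - 1) + 5948) = 1/((43 - (-18*5 - 1)) + 5948) = 1/((43 - (-90 - 1)) + 5948) = 1/((43 - 1*(-91)) + 5948) = 1/((43 + 91) + 5948) = 1/(134 + 5948) = 1/6082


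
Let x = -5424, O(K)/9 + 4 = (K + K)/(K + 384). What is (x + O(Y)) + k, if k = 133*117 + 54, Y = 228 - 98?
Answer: 2611005/257 ≈ 10160.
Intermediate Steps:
Y = 130
O(K) = -36 + 18*K/(384 + K) (O(K) = -36 + 9*((K + K)/(K + 384)) = -36 + 9*((2*K)/(384 + K)) = -36 + 9*(2*K/(384 + K)) = -36 + 18*K/(384 + K))
k = 15615 (k = 15561 + 54 = 15615)
(x + O(Y)) + k = (-5424 + 18*(-768 - 1*130)/(384 + 130)) + 15615 = (-5424 + 18*(-768 - 130)/514) + 15615 = (-5424 + 18*(1/514)*(-898)) + 15615 = (-5424 - 8082/257) + 15615 = -1402050/257 + 15615 = 2611005/257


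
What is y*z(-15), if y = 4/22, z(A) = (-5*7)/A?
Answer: 14/33 ≈ 0.42424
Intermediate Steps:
z(A) = -35/A
y = 2/11 (y = 4*(1/22) = 2/11 ≈ 0.18182)
y*z(-15) = 2*(-35/(-15))/11 = 2*(-35*(-1/15))/11 = (2/11)*(7/3) = 14/33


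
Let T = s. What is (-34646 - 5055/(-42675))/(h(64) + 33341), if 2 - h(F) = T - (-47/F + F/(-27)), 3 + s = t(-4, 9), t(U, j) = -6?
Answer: -170324697024/163948504895 ≈ -1.0389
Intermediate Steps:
s = -9 (s = -3 - 6 = -9)
T = -9
h(F) = 11 - 47/F - F/27 (h(F) = 2 - (-9 - (-47/F + F/(-27))) = 2 - (-9 - (-47/F + F*(-1/27))) = 2 - (-9 - (-47/F - F/27)) = 2 - (-9 + (47/F + F/27)) = 2 - (-9 + 47/F + F/27) = 2 + (9 - 47/F - F/27) = 11 - 47/F - F/27)
(-34646 - 5055/(-42675))/(h(64) + 33341) = (-34646 - 5055/(-42675))/((11 - 47/64 - 1/27*64) + 33341) = (-34646 - 5055*(-1/42675))/((11 - 47*1/64 - 64/27) + 33341) = (-34646 + 337/2845)/((11 - 47/64 - 64/27) + 33341) = -98567533/(2845*(13643/1728 + 33341)) = -98567533/(2845*57626891/1728) = -98567533/2845*1728/57626891 = -170324697024/163948504895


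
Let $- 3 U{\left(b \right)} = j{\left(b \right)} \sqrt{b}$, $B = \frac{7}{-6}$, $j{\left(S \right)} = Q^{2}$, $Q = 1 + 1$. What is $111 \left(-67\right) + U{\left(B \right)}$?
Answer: $-7437 - \frac{2 i \sqrt{42}}{9} \approx -7437.0 - 1.4402 i$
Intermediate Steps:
$Q = 2$
$j{\left(S \right)} = 4$ ($j{\left(S \right)} = 2^{2} = 4$)
$B = - \frac{7}{6}$ ($B = 7 \left(- \frac{1}{6}\right) = - \frac{7}{6} \approx -1.1667$)
$U{\left(b \right)} = - \frac{4 \sqrt{b}}{3}$
$111 \left(-67\right) + U{\left(B \right)} = 111 \left(-67\right) - \frac{4 \sqrt{- \frac{7}{6}}}{3} = -7437 - \frac{4 \frac{i \sqrt{42}}{6}}{3} = -7437 - \frac{2 i \sqrt{42}}{9}$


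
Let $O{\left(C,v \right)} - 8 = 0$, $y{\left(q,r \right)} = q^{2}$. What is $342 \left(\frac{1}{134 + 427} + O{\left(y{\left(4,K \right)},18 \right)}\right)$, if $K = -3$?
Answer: $\frac{511746}{187} \approx 2736.6$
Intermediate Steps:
$O{\left(C,v \right)} = 8$ ($O{\left(C,v \right)} = 8 + 0 = 8$)
$342 \left(\frac{1}{134 + 427} + O{\left(y{\left(4,K \right)},18 \right)}\right) = 342 \left(\frac{1}{134 + 427} + 8\right) = 342 \left(\frac{1}{561} + 8\right) = 342 \cdot \frac{4489}{561} = \frac{511746}{187}$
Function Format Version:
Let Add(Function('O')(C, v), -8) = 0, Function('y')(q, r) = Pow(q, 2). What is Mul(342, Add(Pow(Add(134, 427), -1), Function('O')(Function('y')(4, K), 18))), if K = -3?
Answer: Rational(511746, 187) ≈ 2736.6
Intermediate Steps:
Function('O')(C, v) = 8 (Function('O')(C, v) = Add(8, 0) = 8)
Mul(342, Add(Pow(Add(134, 427), -1), Function('O')(Function('y')(4, K), 18))) = Mul(342, Add(Pow(Add(134, 427), -1), 8)) = Mul(342, Add(Pow(561, -1), 8)) = Mul(342, Add(Rational(1, 561), 8)) = Mul(342, Rational(4489, 561)) = Rational(511746, 187)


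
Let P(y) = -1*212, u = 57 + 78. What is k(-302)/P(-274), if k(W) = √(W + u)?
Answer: -I*√167/212 ≈ -0.060957*I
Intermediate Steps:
u = 135
P(y) = -212
k(W) = √(135 + W) (k(W) = √(W + 135) = √(135 + W))
k(-302)/P(-274) = √(135 - 302)/(-212) = √(-167)*(-1/212) = (I*√167)*(-1/212) = -I*√167/212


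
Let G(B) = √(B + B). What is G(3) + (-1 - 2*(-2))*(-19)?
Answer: -57 + √6 ≈ -54.551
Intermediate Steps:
G(B) = √2*√B (G(B) = √(2*B) = √2*√B)
G(3) + (-1 - 2*(-2))*(-19) = √2*√3 + (-1 - 2*(-2))*(-19) = √6 + (-1 + 4)*(-19) = √6 + 3*(-19) = √6 - 57 = -57 + √6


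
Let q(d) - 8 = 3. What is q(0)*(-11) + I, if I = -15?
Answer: -136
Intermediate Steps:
q(d) = 11 (q(d) = 8 + 3 = 11)
q(0)*(-11) + I = 11*(-11) - 15 = -121 - 15 = -136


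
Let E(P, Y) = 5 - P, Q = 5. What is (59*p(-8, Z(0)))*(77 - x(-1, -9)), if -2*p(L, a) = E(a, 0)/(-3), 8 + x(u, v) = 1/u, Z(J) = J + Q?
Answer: 0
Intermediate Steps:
Z(J) = 5 + J (Z(J) = J + 5 = 5 + J)
x(u, v) = -8 + 1/u
p(L, a) = ⅚ - a/6 (p(L, a) = -(5 - a)/(2*(-3)) = -(5 - a)*(-1)/(2*3) = -(-5/3 + a/3)/2 = ⅚ - a/6)
(59*p(-8, Z(0)))*(77 - x(-1, -9)) = (59*(⅚ - (5 + 0)/6))*(77 - (-8 + 1/(-1))) = (59*(⅚ - ⅙*5))*(77 - (-8 - 1)) = (59*(⅚ - ⅚))*(77 - 1*(-9)) = (59*0)*(77 + 9) = 0*86 = 0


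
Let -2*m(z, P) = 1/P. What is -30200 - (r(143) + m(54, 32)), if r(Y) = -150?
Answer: -1923199/64 ≈ -30050.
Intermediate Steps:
m(z, P) = -1/(2*P)
-30200 - (r(143) + m(54, 32)) = -30200 - (-150 - 1/2/32) = -30200 - (-150 - 1/2*1/32) = -30200 - (-150 - 1/64) = -30200 - 1*(-9601/64) = -30200 + 9601/64 = -1923199/64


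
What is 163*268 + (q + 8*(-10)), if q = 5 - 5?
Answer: 43604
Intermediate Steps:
q = 0
163*268 + (q + 8*(-10)) = 163*268 + (0 + 8*(-10)) = 43684 + (0 - 80) = 43684 - 80 = 43604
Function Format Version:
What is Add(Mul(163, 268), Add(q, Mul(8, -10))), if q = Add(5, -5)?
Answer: 43604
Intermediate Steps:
q = 0
Add(Mul(163, 268), Add(q, Mul(8, -10))) = Add(Mul(163, 268), Add(0, Mul(8, -10))) = Add(43684, Add(0, -80)) = Add(43684, -80) = 43604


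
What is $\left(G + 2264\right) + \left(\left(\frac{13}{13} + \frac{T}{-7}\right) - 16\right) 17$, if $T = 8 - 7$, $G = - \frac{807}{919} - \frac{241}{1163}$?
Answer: $\frac{15004202522}{7481579} \approx 2005.5$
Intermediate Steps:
$G = - \frac{1160020}{1068797}$ ($G = \left(-807\right) \frac{1}{919} - \frac{241}{1163} = - \frac{807}{919} - \frac{241}{1163} = - \frac{1160020}{1068797} \approx -1.0854$)
$T = 1$ ($T = 8 - 7 = 1$)
$\left(G + 2264\right) + \left(\left(\frac{13}{13} + \frac{T}{-7}\right) - 16\right) 17 = \left(- \frac{1160020}{1068797} + 2264\right) + \left(\left(\frac{13}{13} + 1 \frac{1}{-7}\right) - 16\right) 17 = \frac{2418596388}{1068797} + \left(\left(13 \cdot \frac{1}{13} + 1 \left(- \frac{1}{7}\right)\right) - 16\right) 17 = \frac{2418596388}{1068797} + \left(\left(1 - \frac{1}{7}\right) - 16\right) 17 = \frac{2418596388}{1068797} + \left(\frac{6}{7} - 16\right) 17 = \frac{2418596388}{1068797} - \frac{1802}{7} = \frac{15004202522}{7481579}$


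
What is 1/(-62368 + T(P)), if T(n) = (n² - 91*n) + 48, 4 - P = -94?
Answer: -1/61634 ≈ -1.6225e-5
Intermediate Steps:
P = 98 (P = 4 - 1*(-94) = 4 + 94 = 98)
T(n) = 48 + n² - 91*n
1/(-62368 + T(P)) = 1/(-62368 + (48 + 98² - 91*98)) = 1/(-62368 + (48 + 9604 - 8918)) = 1/(-62368 + 734) = 1/(-61634) = -1/61634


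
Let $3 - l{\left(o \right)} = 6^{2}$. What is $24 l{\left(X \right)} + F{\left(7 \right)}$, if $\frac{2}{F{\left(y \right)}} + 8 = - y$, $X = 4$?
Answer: $- \frac{11882}{15} \approx -792.13$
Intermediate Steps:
$F{\left(y \right)} = \frac{2}{-8 - y}$
$l{\left(o \right)} = -33$ ($l{\left(o \right)} = 3 - 6^{2} = 3 - 36 = -33$)
$24 l{\left(X \right)} + F{\left(7 \right)} = 24 \left(-33\right) - \frac{2}{8 + 7} = -792 - \frac{2}{15} = - \frac{11882}{15}$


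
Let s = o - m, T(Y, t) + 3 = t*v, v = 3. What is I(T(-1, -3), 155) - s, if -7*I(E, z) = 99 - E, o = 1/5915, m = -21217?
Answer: -125592351/5915 ≈ -21233.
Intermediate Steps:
o = 1/5915 ≈ 0.00016906
T(Y, t) = -3 + 3*t (T(Y, t) = -3 + t*3 = -3 + 3*t)
I(E, z) = -99/7 + E/7 (I(E, z) = -(99 - E)/7 = -99/7 + E/7)
s = 125498556/5915 (s = 1/5915 - 1*(-21217) = 1/5915 + 21217 = 125498556/5915 ≈ 21217.)
I(T(-1, -3), 155) - s = (-99/7 + (-3 + 3*(-3))/7) - 1*125498556/5915 = (-99/7 + (-3 - 9)/7) - 125498556/5915 = (-99/7 + (⅐)*(-12)) - 125498556/5915 = (-99/7 - 12/7) - 125498556/5915 = -111/7 - 125498556/5915 = -125592351/5915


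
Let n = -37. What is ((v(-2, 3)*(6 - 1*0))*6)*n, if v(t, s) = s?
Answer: -3996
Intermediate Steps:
((v(-2, 3)*(6 - 1*0))*6)*n = ((3*(6 - 1*0))*6)*(-37) = ((3*(6 + 0))*6)*(-37) = ((3*6)*6)*(-37) = (18*6)*(-37) = 108*(-37) = -3996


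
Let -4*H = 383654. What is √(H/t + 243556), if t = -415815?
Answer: √168445548857824410/831630 ≈ 493.51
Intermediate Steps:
H = -191827/2 (H = -¼*383654 = -191827/2 ≈ -95914.)
√(H/t + 243556) = √(-191827/2/(-415815) + 243556) = √(-191827/2*(-1/415815) + 243556) = √(191827/831630 + 243556) = √(202548668107/831630) = √168445548857824410/831630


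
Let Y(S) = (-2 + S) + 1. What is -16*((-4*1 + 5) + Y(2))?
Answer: -32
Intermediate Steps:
Y(S) = -1 + S
-16*((-4*1 + 5) + Y(2)) = -16*((-4*1 + 5) + (-1 + 2)) = -16*((-4 + 5) + 1) = -16*(1 + 1) = -16*2 = -32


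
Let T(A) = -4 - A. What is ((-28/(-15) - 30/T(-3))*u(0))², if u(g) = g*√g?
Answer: 0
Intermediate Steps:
u(g) = g^(3/2)
((-28/(-15) - 30/T(-3))*u(0))² = ((-28/(-15) - 30/(-4 - 1*(-3)))*0^(3/2))² = ((-28*(-1/15) - 30/(-4 + 3))*0)² = ((28/15 - 30/(-1))*0)² = ((28/15 - 30*(-1))*0)² = ((28/15 + 30)*0)² = ((478/15)*0)² = 0² = 0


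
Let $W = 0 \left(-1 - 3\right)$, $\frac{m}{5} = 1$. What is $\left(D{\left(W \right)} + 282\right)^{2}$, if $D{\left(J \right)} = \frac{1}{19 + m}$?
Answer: $\frac{45819361}{576} \approx 79548.0$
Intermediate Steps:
$m = 5$ ($m = 5 \cdot 1 = 5$)
$W = 0$ ($W = 0 \left(-4\right) = 0$)
$D{\left(J \right)} = \frac{1}{24}$ ($D{\left(J \right)} = \frac{1}{19 + 5} = \frac{1}{24}$)
$\left(D{\left(W \right)} + 282\right)^{2} = \left(\frac{1}{24} + 282\right)^{2} = \left(\frac{6769}{24}\right)^{2} = \frac{45819361}{576}$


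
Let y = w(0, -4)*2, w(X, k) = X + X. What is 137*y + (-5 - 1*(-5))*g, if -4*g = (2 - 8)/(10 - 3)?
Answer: 0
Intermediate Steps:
g = 3/14 (g = -(2 - 8)/(4*(10 - 3)) = -(-3)/(2*7) = -¼*(-6/7) = 3/14 ≈ 0.21429)
w(X, k) = 2*X
y = 0 (y = (2*0)*2 = 0*2 = 0)
137*y + (-5 - 1*(-5))*g = 137*0 + (-5 - 1*(-5))*(3/14) = 0 + (-5 + 5)*(3/14) = 0 + 0*(3/14) = 0 + 0 = 0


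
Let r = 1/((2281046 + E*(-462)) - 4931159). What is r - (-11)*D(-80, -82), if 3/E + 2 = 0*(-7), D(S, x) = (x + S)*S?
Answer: 377701315199/2649420 ≈ 1.4256e+5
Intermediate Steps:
D(S, x) = S*(S + x) (D(S, x) = (S + x)*S = S*(S + x))
E = -3/2 (E = 3/(-2 + 0*(-7)) = 3/(-2 + 0) = 3/(-2) = 3*(-1/2) = -3/2 ≈ -1.5000)
r = -1/2649420 (r = 1/((2281046 - 3/2*(-462)) - 4931159) = 1/((2281046 + 693) - 4931159) = 1/(2281739 - 4931159) = 1/(-2649420) = -1/2649420 ≈ -3.7744e-7)
r - (-11)*D(-80, -82) = -1/2649420 - (-11)*(-80*(-80 - 82)) = -1/2649420 - (-11)*(-80*(-162)) = -1/2649420 - (-11)*12960 = -1/2649420 - 1*(-142560) = -1/2649420 + 142560 = 377701315199/2649420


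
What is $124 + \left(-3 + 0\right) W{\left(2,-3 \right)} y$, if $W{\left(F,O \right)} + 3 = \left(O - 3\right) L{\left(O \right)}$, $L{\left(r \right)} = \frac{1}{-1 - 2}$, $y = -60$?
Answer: $-56$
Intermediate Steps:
$L{\left(r \right)} = - \frac{1}{3}$ ($L{\left(r \right)} = \frac{1}{-3} = - \frac{1}{3}$)
$W{\left(F,O \right)} = -2 - \frac{O}{3}$ ($W{\left(F,O \right)} = -3 + \left(O - 3\right) \left(- \frac{1}{3}\right) = -3 + \left(-3 + O\right) \left(- \frac{1}{3}\right) = -3 - \left(-1 + \frac{O}{3}\right) = -2 - \frac{O}{3}$)
$124 + \left(-3 + 0\right) W{\left(2,-3 \right)} y = 124 + \left(-3 + 0\right) \left(-2 - -1\right) \left(-60\right) = 124 + - 3 \left(-2 + 1\right) \left(-60\right) = 124 + \left(-3\right) \left(-1\right) \left(-60\right) = 124 + 3 \left(-60\right) = 124 - 180 = -56$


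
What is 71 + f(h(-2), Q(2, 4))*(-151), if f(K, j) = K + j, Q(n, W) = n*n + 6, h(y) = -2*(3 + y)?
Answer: -1137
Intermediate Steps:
h(y) = -6 - 2*y
Q(n, W) = 6 + n² (Q(n, W) = n² + 6 = 6 + n²)
71 + f(h(-2), Q(2, 4))*(-151) = 71 + ((-6 - 2*(-2)) + (6 + 2²))*(-151) = 71 + ((-6 + 4) + (6 + 4))*(-151) = 71 + (-2 + 10)*(-151) = 71 + 8*(-151) = 71 - 1208 = -1137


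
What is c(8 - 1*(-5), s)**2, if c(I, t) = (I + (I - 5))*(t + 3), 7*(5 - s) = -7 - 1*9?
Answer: 46656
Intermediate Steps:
s = 51/7 (s = 5 - (-7 - 1*9)/7 = 5 - (-7 - 9)/7 = 5 - 1/7*(-16) = 5 + 16/7 = 51/7 ≈ 7.2857)
c(I, t) = (-5 + 2*I)*(3 + t) (c(I, t) = (I + (-5 + I))*(3 + t) = (-5 + 2*I)*(3 + t))
c(8 - 1*(-5), s)**2 = (-15 - 5*51/7 + 6*(8 - 1*(-5)) + 2*(8 - 1*(-5))*(51/7))**2 = (-15 - 255/7 + 6*(8 + 5) + 2*(8 + 5)*(51/7))**2 = (-15 - 255/7 + 6*13 + 2*13*(51/7))**2 = (-15 - 255/7 + 78 + 1326/7)**2 = 216**2 = 46656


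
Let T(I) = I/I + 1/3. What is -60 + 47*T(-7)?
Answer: 8/3 ≈ 2.6667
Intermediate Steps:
T(I) = 4/3 (T(I) = 1 + 1*(1/3) = 1 + 1/3 = 4/3)
-60 + 47*T(-7) = -60 + 47*(4/3) = -60 + 188/3 = 8/3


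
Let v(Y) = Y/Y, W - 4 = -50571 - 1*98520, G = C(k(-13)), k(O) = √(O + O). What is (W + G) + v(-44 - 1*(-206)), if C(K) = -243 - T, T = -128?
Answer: -149201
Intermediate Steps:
k(O) = √2*√O (k(O) = √(2*O) = √2*√O)
C(K) = -115 (C(K) = -243 - 1*(-128) = -243 + 128 = -115)
G = -115
W = -149087 (W = 4 + (-50571 - 1*98520) = 4 + (-50571 - 98520) = 4 - 149091 = -149087)
v(Y) = 1
(W + G) + v(-44 - 1*(-206)) = (-149087 - 115) + 1 = -149202 + 1 = -149201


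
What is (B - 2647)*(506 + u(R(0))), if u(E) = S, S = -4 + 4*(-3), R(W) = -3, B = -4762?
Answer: -3630410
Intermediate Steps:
S = -16 (S = -4 - 12 = -16)
u(E) = -16
(B - 2647)*(506 + u(R(0))) = (-4762 - 2647)*(506 - 16) = -7409*490 = -3630410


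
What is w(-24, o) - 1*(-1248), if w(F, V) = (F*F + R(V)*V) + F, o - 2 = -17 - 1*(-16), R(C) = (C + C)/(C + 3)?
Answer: 3601/2 ≈ 1800.5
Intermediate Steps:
R(C) = 2*C/(3 + C) (R(C) = (2*C)/(3 + C) = 2*C/(3 + C))
o = 1 (o = 2 + (-17 - 1*(-16)) = 2 + (-17 + 16) = 2 - 1 = 1)
w(F, V) = F + F**2 + 2*V**2/(3 + V) (w(F, V) = (F*F + (2*V/(3 + V))*V) + F = (F**2 + 2*V**2/(3 + V)) + F = F + F**2 + 2*V**2/(3 + V))
w(-24, o) - 1*(-1248) = (2*1**2 - 24*(1 - 24)*(3 + 1))/(3 + 1) - 1*(-1248) = (2*1 - 24*(-23)*4)/4 + 1248 = (2 + 2208)/4 + 1248 = (1/4)*2210 + 1248 = 1105/2 + 1248 = 3601/2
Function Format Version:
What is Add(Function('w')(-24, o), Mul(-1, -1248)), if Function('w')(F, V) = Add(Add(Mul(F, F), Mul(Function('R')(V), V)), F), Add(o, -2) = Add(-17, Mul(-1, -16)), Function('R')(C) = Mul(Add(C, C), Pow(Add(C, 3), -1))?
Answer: Rational(3601, 2) ≈ 1800.5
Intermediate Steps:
Function('R')(C) = Mul(2, C, Pow(Add(3, C), -1)) (Function('R')(C) = Mul(Mul(2, C), Pow(Add(3, C), -1)) = Mul(2, C, Pow(Add(3, C), -1)))
o = 1 (o = Add(2, Add(-17, Mul(-1, -16))) = Add(2, Add(-17, 16)) = Add(2, -1) = 1)
Function('w')(F, V) = Add(F, Pow(F, 2), Mul(2, Pow(V, 2), Pow(Add(3, V), -1))) (Function('w')(F, V) = Add(Add(Mul(F, F), Mul(Mul(2, V, Pow(Add(3, V), -1)), V)), F) = Add(Add(Pow(F, 2), Mul(2, Pow(V, 2), Pow(Add(3, V), -1))), F) = Add(F, Pow(F, 2), Mul(2, Pow(V, 2), Pow(Add(3, V), -1))))
Add(Function('w')(-24, o), Mul(-1, -1248)) = Add(Mul(Pow(Add(3, 1), -1), Add(Mul(2, Pow(1, 2)), Mul(-24, Add(1, -24), Add(3, 1)))), Mul(-1, -1248)) = Add(Mul(Pow(4, -1), Add(Mul(2, 1), Mul(-24, -23, 4))), 1248) = Add(Mul(Rational(1, 4), Add(2, 2208)), 1248) = Add(Mul(Rational(1, 4), 2210), 1248) = Add(Rational(1105, 2), 1248) = Rational(3601, 2)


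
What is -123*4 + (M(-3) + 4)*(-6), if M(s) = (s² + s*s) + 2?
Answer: -636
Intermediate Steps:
M(s) = 2 + 2*s² (M(s) = (s² + s²) + 2 = 2*s² + 2 = 2 + 2*s²)
-123*4 + (M(-3) + 4)*(-6) = -123*4 + ((2 + 2*(-3)²) + 4)*(-6) = -492 + ((2 + 2*9) + 4)*(-6) = -492 + ((2 + 18) + 4)*(-6) = -492 + (20 + 4)*(-6) = -492 + 24*(-6) = -492 - 144 = -636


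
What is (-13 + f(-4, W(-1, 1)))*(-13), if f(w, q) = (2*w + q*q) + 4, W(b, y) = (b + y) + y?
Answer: 208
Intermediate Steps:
W(b, y) = b + 2*y
f(w, q) = 4 + q**2 + 2*w (f(w, q) = (2*w + q**2) + 4 = (q**2 + 2*w) + 4 = 4 + q**2 + 2*w)
(-13 + f(-4, W(-1, 1)))*(-13) = (-13 + (4 + (-1 + 2*1)**2 + 2*(-4)))*(-13) = (-13 + (4 + (-1 + 2)**2 - 8))*(-13) = (-13 + (4 + 1**2 - 8))*(-13) = (-13 + (4 + 1 - 8))*(-13) = (-13 - 3)*(-13) = -16*(-13) = 208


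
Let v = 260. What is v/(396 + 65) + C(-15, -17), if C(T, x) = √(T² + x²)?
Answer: 260/461 + √514 ≈ 23.236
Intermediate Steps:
v/(396 + 65) + C(-15, -17) = 260/(396 + 65) + √((-15)² + (-17)²) = 260/461 + √(225 + 289) = (1/461)*260 + √514 = 260/461 + √514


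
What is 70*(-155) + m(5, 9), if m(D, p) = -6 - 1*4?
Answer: -10860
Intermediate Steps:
m(D, p) = -10 (m(D, p) = -6 - 4 = -10)
70*(-155) + m(5, 9) = 70*(-155) - 10 = -10850 - 10 = -10860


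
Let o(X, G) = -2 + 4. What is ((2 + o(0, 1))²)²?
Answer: 256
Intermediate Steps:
o(X, G) = 2
((2 + o(0, 1))²)² = ((2 + 2)²)² = (4²)² = 16² = 256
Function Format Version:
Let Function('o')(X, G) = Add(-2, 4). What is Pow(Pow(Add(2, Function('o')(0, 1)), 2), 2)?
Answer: 256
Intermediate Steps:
Function('o')(X, G) = 2
Pow(Pow(Add(2, Function('o')(0, 1)), 2), 2) = Pow(Pow(Add(2, 2), 2), 2) = Pow(Pow(4, 2), 2) = Pow(16, 2) = 256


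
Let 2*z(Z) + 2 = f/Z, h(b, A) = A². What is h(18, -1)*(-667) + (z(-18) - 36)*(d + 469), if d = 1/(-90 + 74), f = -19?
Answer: -3411877/192 ≈ -17770.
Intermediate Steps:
d = -1/16 (d = 1/(-16) = -1/16 ≈ -0.062500)
z(Z) = -1 - 19/(2*Z) (z(Z) = -1 + (-19/Z)/2 = -1 - 19/(2*Z))
h(18, -1)*(-667) + (z(-18) - 36)*(d + 469) = (-1)²*(-667) + ((-19/2 - 1*(-18))/(-18) - 36)*(-1/16 + 469) = 1*(-667) + (-(-19/2 + 18)/18 - 36)*(7503/16) = -667 + (-1/18*17/2 - 36)*(7503/16) = -667 + (-17/36 - 36)*(7503/16) = -667 - 1313/36*7503/16 = -667 - 3283813/192 = -3411877/192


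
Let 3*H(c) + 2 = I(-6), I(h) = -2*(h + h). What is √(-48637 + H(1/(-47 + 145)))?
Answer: I*√437667/3 ≈ 220.52*I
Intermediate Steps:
I(h) = -4*h
H(c) = 22/3 (H(c) = -⅔ + (-4*(-6))/3 = -⅔ + (⅓)*24 = -⅔ + 8 = 22/3)
√(-48637 + H(1/(-47 + 145))) = √(-48637 + 22/3) = √(-145889/3) = I*√437667/3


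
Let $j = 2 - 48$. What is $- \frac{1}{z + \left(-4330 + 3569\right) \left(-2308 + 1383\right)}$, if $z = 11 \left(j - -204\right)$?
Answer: $- \frac{1}{705663} \approx -1.4171 \cdot 10^{-6}$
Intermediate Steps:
$j = -46$ ($j = 2 - 48 = -46$)
$z = 1738$ ($z = 11 \left(-46 - -204\right) = 11 \left(-46 + 204\right) = 11 \cdot 158 = 1738$)
$- \frac{1}{z + \left(-4330 + 3569\right) \left(-2308 + 1383\right)} = - \frac{1}{1738 + \left(-4330 + 3569\right) \left(-2308 + 1383\right)} = - \frac{1}{1738 - -703925} = - \frac{1}{1738 + 703925} = - \frac{1}{705663}$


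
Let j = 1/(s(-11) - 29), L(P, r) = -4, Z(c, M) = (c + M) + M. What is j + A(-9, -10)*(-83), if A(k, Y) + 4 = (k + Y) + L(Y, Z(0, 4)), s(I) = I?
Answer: 89639/40 ≈ 2241.0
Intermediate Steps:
Z(c, M) = c + 2*M (Z(c, M) = (M + c) + M = c + 2*M)
A(k, Y) = -8 + Y + k (A(k, Y) = -4 + ((k + Y) - 4) = -4 + ((Y + k) - 4) = -4 + (-4 + Y + k) = -8 + Y + k)
j = -1/40 (j = 1/(-11 - 29) = 1/(-40) = -1/40 ≈ -0.025000)
j + A(-9, -10)*(-83) = -1/40 + (-8 - 10 - 9)*(-83) = -1/40 - 27*(-83) = -1/40 + 2241 = 89639/40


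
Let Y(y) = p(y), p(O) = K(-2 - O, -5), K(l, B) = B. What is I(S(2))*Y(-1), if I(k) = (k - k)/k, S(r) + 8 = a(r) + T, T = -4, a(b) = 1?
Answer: 0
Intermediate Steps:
p(O) = -5
S(r) = -11 (S(r) = -8 + (1 - 4) = -8 - 3 = -11)
Y(y) = -5
I(k) = 0 (I(k) = 0/k = 0)
I(S(2))*Y(-1) = 0*(-5) = 0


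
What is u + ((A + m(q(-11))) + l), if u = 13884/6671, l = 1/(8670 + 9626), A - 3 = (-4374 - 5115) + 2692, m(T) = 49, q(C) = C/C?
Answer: -822990866585/122052616 ≈ -6742.9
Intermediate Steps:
q(C) = 1
A = -6794 (A = 3 + ((-4374 - 5115) + 2692) = 3 + (-9489 + 2692) = 3 - 6797 = -6794)
l = 1/18296 ≈ 5.4657e-5
u = 13884/6671 (u = 13884*(1/6671) = 13884/6671 ≈ 2.0812)
u + ((A + m(q(-11))) + l) = 13884/6671 + ((-6794 + 49) + 1/18296) = 13884/6671 + (-6745 + 1/18296) = 13884/6671 - 123406519/18296 = -822990866585/122052616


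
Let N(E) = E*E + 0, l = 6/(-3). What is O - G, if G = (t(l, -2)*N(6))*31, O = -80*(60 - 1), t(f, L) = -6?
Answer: 1976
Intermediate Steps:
l = -2 (l = 6*(-⅓) = -2)
N(E) = E² (N(E) = E² + 0 = E²)
O = -4720 (O = -80*59 = -4720)
G = -6696 (G = -6*6²*31 = -6*36*31 = -216*31 = -6696)
O - G = -4720 - 1*(-6696) = -4720 + 6696 = 1976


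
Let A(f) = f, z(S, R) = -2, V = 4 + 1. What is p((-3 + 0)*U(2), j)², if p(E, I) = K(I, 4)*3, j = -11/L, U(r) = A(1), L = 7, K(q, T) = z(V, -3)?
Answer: 36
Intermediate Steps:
V = 5
K(q, T) = -2
U(r) = 1
j = -11/7 ≈ -1.5714
p(E, I) = -6 (p(E, I) = -2*3 = -6)
p((-3 + 0)*U(2), j)² = (-6)² = 36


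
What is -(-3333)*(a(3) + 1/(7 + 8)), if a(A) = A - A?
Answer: 1111/5 ≈ 222.20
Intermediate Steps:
a(A) = 0
-(-3333)*(a(3) + 1/(7 + 8)) = -(-3333)*(0 + 1/(7 + 8)) = -(-3333)*(0 + 1/15) = -(-3333)/15 = -1111*(-⅕) = 1111/5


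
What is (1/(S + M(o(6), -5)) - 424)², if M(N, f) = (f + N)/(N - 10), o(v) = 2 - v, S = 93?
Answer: 308969222500/1718721 ≈ 1.7977e+5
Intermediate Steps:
M(N, f) = (N + f)/(-10 + N)
(1/(S + M(o(6), -5)) - 424)² = (1/(93 + ((2 - 1*6) - 5)/(-10 + (2 - 1*6))) - 424)² = (1/(93 + ((2 - 6) - 5)/(-10 + (2 - 6))) - 424)² = (1/(93 + (-4 - 5)/(-10 - 4)) - 424)² = (1/(93 - 9/(-14)) - 424)² = (1/(93 - 1/14*(-9)) - 424)² = (1/(93 + 9/14) - 424)² = (1/(1311/14) - 424)² = (14/1311 - 424)² = (-555850/1311)² = 308969222500/1718721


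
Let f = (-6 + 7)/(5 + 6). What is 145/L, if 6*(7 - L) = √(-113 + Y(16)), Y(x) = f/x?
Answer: 306240/15731 + 1160*I*√218757/110117 ≈ 19.467 + 4.927*I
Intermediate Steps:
f = 1/11 ≈ 0.090909
Y(x) = 1/(11*x)
L = 7 - I*√218757/264 (L = 7 - √(-113 + (1/11)/16)/6 = 7 - √(-113 + (1/11)*(1/16))/6 = 7 - √(-113 + 1/176)/6 = 7 - I*√218757/264 ≈ 7.0 - 1.7716*I)
145/L = 145/(7 - I*√218757/264)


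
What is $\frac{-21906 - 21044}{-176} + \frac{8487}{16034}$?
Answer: $\frac{172538503}{705496} \approx 244.56$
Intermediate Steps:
$\frac{-21906 - 21044}{-176} + \frac{8487}{16034} = \left(-21906 - 21044\right) \left(- \frac{1}{176}\right) + 8487 \cdot \frac{1}{16034} = \left(-42950\right) \left(- \frac{1}{176}\right) + \frac{8487}{16034} = \frac{21475}{88} + \frac{8487}{16034} = \frac{172538503}{705496}$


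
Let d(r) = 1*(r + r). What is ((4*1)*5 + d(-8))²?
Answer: 16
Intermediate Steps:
d(r) = 2*r (d(r) = 1*(2*r) = 2*r)
((4*1)*5 + d(-8))² = ((4*1)*5 + 2*(-8))² = (4*5 - 16)² = (20 - 16)² = 4² = 16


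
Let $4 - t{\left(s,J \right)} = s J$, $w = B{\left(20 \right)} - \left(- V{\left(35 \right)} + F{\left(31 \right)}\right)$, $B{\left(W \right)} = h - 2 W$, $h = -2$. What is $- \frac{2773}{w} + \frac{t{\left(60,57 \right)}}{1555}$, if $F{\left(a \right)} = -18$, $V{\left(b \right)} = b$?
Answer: $- \frac{4349591}{17105} \approx -254.29$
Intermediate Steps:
$B{\left(W \right)} = -2 - 2 W$
$w = 11$ ($w = \left(-2 - 40\right) + \left(35 - -18\right) = \left(-2 - 40\right) + \left(35 + 18\right) = -42 + 53 = 11$)
$t{\left(s,J \right)} = 4 - J s$ ($t{\left(s,J \right)} = 4 - s J = 4 - J s$)
$- \frac{2773}{w} + \frac{t{\left(60,57 \right)}}{1555} = - \frac{2773}{11} + \frac{4 - 57 \cdot 60}{1555} = \left(-2773\right) \frac{1}{11} + \left(4 - 3420\right) \frac{1}{1555} = - \frac{2773}{11} - \frac{3416}{1555} = - \frac{4349591}{17105}$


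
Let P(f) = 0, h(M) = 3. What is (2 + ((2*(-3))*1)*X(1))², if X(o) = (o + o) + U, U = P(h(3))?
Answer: 100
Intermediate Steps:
U = 0
X(o) = 2*o (X(o) = (o + o) + 0 = 2*o + 0 = 2*o)
(2 + ((2*(-3))*1)*X(1))² = (2 + ((2*(-3))*1)*(2*1))² = (2 - 6*1*2)² = (2 - 6*2)² = (2 - 12)² = (-10)² = 100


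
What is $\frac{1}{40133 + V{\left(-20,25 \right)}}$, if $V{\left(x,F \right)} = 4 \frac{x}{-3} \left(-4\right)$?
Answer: $\frac{3}{120079} \approx 2.4984 \cdot 10^{-5}$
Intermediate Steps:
$V{\left(x,F \right)} = \frac{16 x}{3}$ ($V{\left(x,F \right)} = 4 x \left(- \frac{1}{3}\right) \left(-4\right) = 4 \left(- \frac{x}{3}\right) \left(-4\right) = - \frac{4 x}{3} \left(-4\right) = \frac{16 x}{3}$)
$\frac{1}{40133 + V{\left(-20,25 \right)}} = \frac{1}{40133 + \frac{16}{3} \left(-20\right)} = \frac{1}{40133 - \frac{320}{3}} = \frac{1}{\frac{120079}{3}} = \frac{3}{120079}$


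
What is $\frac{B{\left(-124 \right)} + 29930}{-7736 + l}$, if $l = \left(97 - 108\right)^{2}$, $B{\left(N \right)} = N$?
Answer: $- \frac{29806}{7615} \approx -3.9141$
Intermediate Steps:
$l = 121$ ($l = \left(-11\right)^{2} = 121$)
$\frac{B{\left(-124 \right)} + 29930}{-7736 + l} = \frac{-124 + 29930}{-7736 + 121} = \frac{29806}{-7615} = 29806 \left(- \frac{1}{7615}\right) = - \frac{29806}{7615}$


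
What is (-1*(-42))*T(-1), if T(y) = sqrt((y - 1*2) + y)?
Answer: 84*I ≈ 84.0*I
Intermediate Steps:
T(y) = sqrt(-2 + 2*y) (T(y) = sqrt((y - 2) + y) = sqrt((-2 + y) + y) = sqrt(-2 + 2*y))
(-1*(-42))*T(-1) = (-1*(-42))*sqrt(-2 + 2*(-1)) = 42*sqrt(-2 - 2) = 42*sqrt(-4) = 42*(2*I) = 84*I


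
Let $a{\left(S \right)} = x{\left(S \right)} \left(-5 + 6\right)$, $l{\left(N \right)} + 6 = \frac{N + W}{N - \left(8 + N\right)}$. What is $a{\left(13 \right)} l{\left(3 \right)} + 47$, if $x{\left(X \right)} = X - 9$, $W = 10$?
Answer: $\frac{33}{2} \approx 16.5$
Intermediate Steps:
$l{\left(N \right)} = - \frac{29}{4} - \frac{N}{8}$ ($l{\left(N \right)} = -6 + \frac{N + 10}{N - \left(8 + N\right)} = -6 + \frac{10 + N}{-8} = -6 + \left(10 + N\right) \left(- \frac{1}{8}\right) = -6 - \left(\frac{5}{4} + \frac{N}{8}\right) = - \frac{29}{4} - \frac{N}{8}$)
$x{\left(X \right)} = -9 + X$ ($x{\left(X \right)} = X - 9 = -9 + X$)
$a{\left(S \right)} = -9 + S$ ($a{\left(S \right)} = \left(-9 + S\right) \left(-5 + 6\right) = \left(-9 + S\right) 1 = -9 + S$)
$a{\left(13 \right)} l{\left(3 \right)} + 47 = \left(-9 + 13\right) \left(- \frac{29}{4} - \frac{3}{8}\right) + 47 = 4 \left(- \frac{29}{4} - \frac{3}{8}\right) + 47 = 4 \left(- \frac{61}{8}\right) + 47 = - \frac{61}{2} + 47 = \frac{33}{2}$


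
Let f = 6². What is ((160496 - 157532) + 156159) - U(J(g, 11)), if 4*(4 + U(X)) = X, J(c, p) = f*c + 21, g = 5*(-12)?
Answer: 638647/4 ≈ 1.5966e+5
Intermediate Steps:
g = -60
f = 36
J(c, p) = 21 + 36*c (J(c, p) = 36*c + 21 = 21 + 36*c)
U(X) = -4 + X/4
((160496 - 157532) + 156159) - U(J(g, 11)) = ((160496 - 157532) + 156159) - (-4 + (21 + 36*(-60))/4) = (2964 + 156159) - (-4 + (21 - 2160)/4) = 159123 - (-4 + (¼)*(-2139)) = 159123 - (-4 - 2139/4) = 159123 - 1*(-2155/4) = 159123 + 2155/4 = 638647/4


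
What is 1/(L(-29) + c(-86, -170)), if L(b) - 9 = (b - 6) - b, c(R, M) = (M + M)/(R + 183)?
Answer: -97/49 ≈ -1.9796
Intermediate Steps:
c(R, M) = 2*M/(183 + R) (c(R, M) = (2*M)/(183 + R) = 2*M/(183 + R))
L(b) = 3 (L(b) = 9 + ((b - 6) - b) = 9 + ((-6 + b) - b) = 9 - 6 = 3)
1/(L(-29) + c(-86, -170)) = 1/(3 + 2*(-170)/(183 - 86)) = 1/(3 + 2*(-170)/97) = 1/(3 + 2*(-170)*(1/97)) = 1/(3 - 340/97) = 1/(-49/97) = -97/49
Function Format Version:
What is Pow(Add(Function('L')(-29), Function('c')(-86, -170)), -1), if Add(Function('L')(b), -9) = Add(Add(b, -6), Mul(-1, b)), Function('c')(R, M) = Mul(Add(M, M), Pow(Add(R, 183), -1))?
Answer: Rational(-97, 49) ≈ -1.9796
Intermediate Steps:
Function('c')(R, M) = Mul(2, M, Pow(Add(183, R), -1)) (Function('c')(R, M) = Mul(Mul(2, M), Pow(Add(183, R), -1)) = Mul(2, M, Pow(Add(183, R), -1)))
Function('L')(b) = 3 (Function('L')(b) = Add(9, Add(Add(b, -6), Mul(-1, b))) = Add(9, Add(Add(-6, b), Mul(-1, b))) = Add(9, -6) = 3)
Pow(Add(Function('L')(-29), Function('c')(-86, -170)), -1) = Pow(Add(3, Mul(2, -170, Pow(Add(183, -86), -1))), -1) = Pow(Add(3, Mul(2, -170, Pow(97, -1))), -1) = Pow(Add(3, Mul(2, -170, Rational(1, 97))), -1) = Pow(Add(3, Rational(-340, 97)), -1) = Pow(Rational(-49, 97), -1) = Rational(-97, 49)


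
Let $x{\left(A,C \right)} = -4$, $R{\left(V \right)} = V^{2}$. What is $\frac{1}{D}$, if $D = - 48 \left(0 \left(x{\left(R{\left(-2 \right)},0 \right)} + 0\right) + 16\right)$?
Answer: $- \frac{1}{768} \approx -0.0013021$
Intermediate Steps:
$D = -768$ ($D = - 48 \left(0 \left(-4 + 0\right) + 16\right) = - 48 \left(0 \left(-4\right) + 16\right) = - 48 \left(0 + 16\right) = \left(-48\right) 16 = -768$)
$\frac{1}{D} = \frac{1}{-768} = - \frac{1}{768}$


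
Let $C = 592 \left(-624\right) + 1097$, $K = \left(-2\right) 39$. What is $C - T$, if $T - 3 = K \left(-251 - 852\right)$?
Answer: $-454348$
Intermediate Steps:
$K = -78$
$C = -368311$ ($C = -369408 + 1097 = -368311$)
$T = 86037$ ($T = 3 - 78 \left(-251 - 852\right) = 3 - -86034 = 3 + 86034 = 86037$)
$C - T = -368311 - 86037 = -454348$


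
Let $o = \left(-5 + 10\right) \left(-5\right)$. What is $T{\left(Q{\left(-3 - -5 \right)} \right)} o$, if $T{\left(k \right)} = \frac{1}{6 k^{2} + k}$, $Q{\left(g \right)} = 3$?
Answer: $- \frac{25}{57} \approx -0.4386$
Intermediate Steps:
$o = -25$ ($o = 5 \left(-5\right) = -25$)
$T{\left(k \right)} = \frac{1}{k + 6 k^{2}}$
$T{\left(Q{\left(-3 - -5 \right)} \right)} o = \frac{1}{3 \left(1 + 6 \cdot 3\right)} \left(-25\right) = \frac{1}{3 \left(1 + 18\right)} \left(-25\right) = \frac{1}{3 \cdot 19} \left(-25\right) = \frac{1}{3} \cdot \frac{1}{19} \left(-25\right) = \frac{1}{57} \left(-25\right) = - \frac{25}{57}$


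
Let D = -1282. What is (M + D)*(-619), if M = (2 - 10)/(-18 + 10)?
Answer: 792939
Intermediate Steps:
M = 1 (M = -8/(-8) = -⅛*(-8) = 1)
(M + D)*(-619) = (1 - 1282)*(-619) = -1281*(-619) = 792939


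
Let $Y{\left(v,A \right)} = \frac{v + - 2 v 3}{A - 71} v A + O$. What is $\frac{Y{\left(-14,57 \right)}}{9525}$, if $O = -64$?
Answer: $\frac{3926}{9525} \approx 0.41218$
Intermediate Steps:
$Y{\left(v,A \right)} = -64 - \frac{5 A v^{2}}{-71 + A}$ ($Y{\left(v,A \right)} = \frac{v + - 2 v 3}{A - 71} v A - 64 = \frac{v - 6 v}{-71 + A} v A - 64 = \frac{\left(-5\right) v}{-71 + A} v A - 64 = - \frac{5 v}{-71 + A} v A - 64 = - \frac{5 v^{2}}{-71 + A} A - 64 = - \frac{5 A v^{2}}{-71 + A} - 64 = -64 - \frac{5 A v^{2}}{-71 + A}$)
$\frac{Y{\left(-14,57 \right)}}{9525} = \frac{\frac{1}{-71 + 57} \left(4544 - 3648 - 285 \left(-14\right)^{2}\right)}{9525} = \frac{4544 - 3648 - 285 \cdot 196}{-14} \cdot \frac{1}{9525} = - \frac{4544 - 3648 - 55860}{14} \cdot \frac{1}{9525} = \left(- \frac{1}{14}\right) \left(-54964\right) \frac{1}{9525} = 3926 \cdot \frac{1}{9525} = \frac{3926}{9525}$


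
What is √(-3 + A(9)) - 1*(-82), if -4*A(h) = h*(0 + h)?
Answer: 82 + I*√93/2 ≈ 82.0 + 4.8218*I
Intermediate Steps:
A(h) = -h²/4 (A(h) = -h*(0 + h)/4 = -h*h/4 = -h²/4)
√(-3 + A(9)) - 1*(-82) = √(-3 - ¼*9²) - 1*(-82) = √(-3 - ¼*81) + 82 = √(-3 - 81/4) + 82 = √(-93/4) + 82 = I*√93/2 + 82 = 82 + I*√93/2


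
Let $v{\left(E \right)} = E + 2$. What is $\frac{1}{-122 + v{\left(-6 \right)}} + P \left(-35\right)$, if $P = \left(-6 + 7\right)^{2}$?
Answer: $- \frac{4411}{126} \approx -35.008$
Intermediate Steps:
$v{\left(E \right)} = 2 + E$
$P = 1$ ($P = 1^{2} = 1$)
$\frac{1}{-122 + v{\left(-6 \right)}} + P \left(-35\right) = \frac{1}{-122 + \left(2 - 6\right)} + 1 \left(-35\right) = \frac{1}{-122 - 4} - 35 = \frac{1}{-126} - 35 = - \frac{1}{126} - 35 = - \frac{4411}{126}$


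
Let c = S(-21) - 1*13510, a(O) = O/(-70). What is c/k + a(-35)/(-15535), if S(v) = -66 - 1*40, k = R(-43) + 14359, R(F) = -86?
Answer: -423063393/443462110 ≈ -0.95400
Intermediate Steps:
a(O) = -O/70 (a(O) = O*(-1/70) = -O/70)
k = 14273 (k = -86 + 14359 = 14273)
S(v) = -106 (S(v) = -66 - 40 = -106)
c = -13616 (c = -106 - 1*13510 = -106 - 13510 = -13616)
c/k + a(-35)/(-15535) = -13616/14273 - 1/70*(-35)/(-15535) = -13616*1/14273 + (½)*(-1/15535) = -13616/14273 - 1/31070 = -423063393/443462110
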